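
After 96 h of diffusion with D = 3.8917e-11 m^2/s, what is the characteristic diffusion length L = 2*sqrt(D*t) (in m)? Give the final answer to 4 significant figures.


t = 96 hr = 345600 s
Diffusion length = 2*sqrt(D*t)
= 2*sqrt(3.8917e-11 * 345600)
= 7.335e-03 m


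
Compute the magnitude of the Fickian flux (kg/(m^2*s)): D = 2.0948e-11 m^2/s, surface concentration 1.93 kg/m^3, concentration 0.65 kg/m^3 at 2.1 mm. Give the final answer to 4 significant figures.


J = -D * (dC/dx) = D * (C1 - C2) / dx
J = 2.0948e-11 * (1.93 - 0.65) / 2.1e-03
J = 1.277e-08 kg/(m^2*s)


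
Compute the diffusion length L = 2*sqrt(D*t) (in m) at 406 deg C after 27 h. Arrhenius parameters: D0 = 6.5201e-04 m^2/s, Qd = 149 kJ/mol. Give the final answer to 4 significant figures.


Step 1: D = D0 * exp(-Qd/(R*T))
T = 679.15 K
D = 6.5201e-04 * exp(-149e3 / (8.314 * 679.15)) = 2.25935e-15 m^2/s
Step 2: L = 2*sqrt(D*t)
t = 27 h = 97200 s
L = 2*sqrt(2.25935e-15 * 97200) = 2.964e-05 m


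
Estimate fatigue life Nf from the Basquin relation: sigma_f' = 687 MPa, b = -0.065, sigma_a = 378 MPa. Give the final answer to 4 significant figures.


sigma_a = sigma_f' * (2*Nf)^b
2*Nf = (sigma_a / sigma_f')^(1/b)
2*Nf = (378 / 687)^(1/-0.065)
2*Nf = 9812.24
Nf = 4906 cycles


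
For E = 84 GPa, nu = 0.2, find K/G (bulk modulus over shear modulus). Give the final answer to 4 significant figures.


G = E / (2*(1+nu))
G = 84 / (2*(1+0.2)) = 35 GPa
K = E / (3*(1-2*nu))
K = 84 / (3*(1-2*0.2)) = 46.6667 GPa
K/G = 46.6667 / 35 = 1.333


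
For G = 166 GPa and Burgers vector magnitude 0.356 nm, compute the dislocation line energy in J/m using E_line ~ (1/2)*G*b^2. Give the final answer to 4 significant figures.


E = G*b^2/2
b = 0.356 nm = 3.56e-10 m
G = 166 GPa = 1.66e+11 Pa
E = 0.5 * 1.66e+11 * (3.56e-10)^2
E = 1.052e-08 J/m


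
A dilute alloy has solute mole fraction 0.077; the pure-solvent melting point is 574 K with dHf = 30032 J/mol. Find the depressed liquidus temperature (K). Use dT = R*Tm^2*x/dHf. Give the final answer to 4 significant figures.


dT = R*Tm^2*x / dHf
dT = 8.314 * 574^2 * 0.077 / 30032
dT = 7.02328 K
T_new = 574 - 7.02328 = 567 K


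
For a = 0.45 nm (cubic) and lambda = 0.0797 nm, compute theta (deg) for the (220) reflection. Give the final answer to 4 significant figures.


d = a / sqrt(h^2+k^2+l^2)
d = 0.45 / sqrt(8) = 0.159099 nm
lambda = 2*d*sin(theta)  =>  sin(theta) = lambda / (2*d)
sin(theta) = 0.0797 / (2 * 0.159099) = 0.250473
theta = 14.51 deg


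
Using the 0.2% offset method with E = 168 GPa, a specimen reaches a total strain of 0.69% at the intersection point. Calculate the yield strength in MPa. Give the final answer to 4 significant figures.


Offset strain = 0.002
Elastic strain at yield = total_strain - offset = 6.9e-03 - 0.002 = 4.9e-03
sigma_y = E * elastic_strain = 168000 * 4.9e-03
sigma_y = 823.2 MPa


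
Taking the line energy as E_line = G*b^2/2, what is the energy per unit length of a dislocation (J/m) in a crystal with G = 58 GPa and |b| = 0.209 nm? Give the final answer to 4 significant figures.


E = G*b^2/2
b = 0.209 nm = 2.09e-10 m
G = 58 GPa = 5.8e+10 Pa
E = 0.5 * 5.8e+10 * (2.09e-10)^2
E = 1.267e-09 J/m


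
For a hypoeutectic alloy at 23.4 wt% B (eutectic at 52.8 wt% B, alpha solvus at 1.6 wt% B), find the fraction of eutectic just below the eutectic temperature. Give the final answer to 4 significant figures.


f_primary = (C_e - C0) / (C_e - C_alpha_max)
f_primary = (52.8 - 23.4) / (52.8 - 1.6)
f_primary = 0.574219
f_eutectic = 1 - 0.574219 = 0.4258


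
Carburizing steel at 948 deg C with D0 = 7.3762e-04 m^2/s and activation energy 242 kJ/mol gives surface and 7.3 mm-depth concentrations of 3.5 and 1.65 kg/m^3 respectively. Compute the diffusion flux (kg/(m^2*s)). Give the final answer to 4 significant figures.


Step 1: D = D0 * exp(-Qd/(R*T))
T = 948 + 273.15 = 1221.15 K
D = 7.3762e-04 * exp(-242e3 / (8.314 * 1221.15)) = 3.28034e-14 m^2/s
Step 2: J = D * (C1 - C2) / dx
J = 3.28034e-14 * (3.5 - 1.65) / 7.3e-03
J = 8.313e-12 kg/(m^2*s)


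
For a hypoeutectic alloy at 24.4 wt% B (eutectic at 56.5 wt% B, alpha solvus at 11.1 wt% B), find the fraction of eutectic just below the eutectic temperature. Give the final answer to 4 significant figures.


f_primary = (C_e - C0) / (C_e - C_alpha_max)
f_primary = (56.5 - 24.4) / (56.5 - 11.1)
f_primary = 0.707048
f_eutectic = 1 - 0.707048 = 0.293


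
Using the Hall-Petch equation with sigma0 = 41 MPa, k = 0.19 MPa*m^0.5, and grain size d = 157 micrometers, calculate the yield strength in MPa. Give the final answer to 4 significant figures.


sigma_y = sigma0 + k / sqrt(d)
d = 157 um = 1.57e-04 m
sigma_y = 41 + 0.19 / sqrt(1.57e-04)
sigma_y = 56.16 MPa


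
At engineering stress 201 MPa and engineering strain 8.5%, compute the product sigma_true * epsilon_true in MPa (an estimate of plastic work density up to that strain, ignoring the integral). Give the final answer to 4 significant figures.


sigma_true = sigma_eng * (1 + epsilon_eng)
sigma_true = 201 * (1 + 0.085) = 218.085 MPa
epsilon_true = ln(1 + epsilon_eng)
epsilon_true = ln(1 + 0.085) = 0.08158
sigma_true * epsilon_true = 218.085 * 0.08158 = 17.79 MPa


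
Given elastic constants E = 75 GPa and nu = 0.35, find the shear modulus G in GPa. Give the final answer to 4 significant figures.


G = E / (2*(1+nu))
G = 75 / (2*(1+0.35))
G = 27.78 GPa


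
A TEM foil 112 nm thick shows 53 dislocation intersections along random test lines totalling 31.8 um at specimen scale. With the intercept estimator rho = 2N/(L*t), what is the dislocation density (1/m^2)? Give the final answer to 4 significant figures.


rho = 2N / (L * t)
L = 31.8 um = 3.18e-05 m, t = 112 nm = 1.12e-07 m
rho = 2 * 53 / (3.18e-05 * 1.12e-07)
rho = 2.976e+13 1/m^2


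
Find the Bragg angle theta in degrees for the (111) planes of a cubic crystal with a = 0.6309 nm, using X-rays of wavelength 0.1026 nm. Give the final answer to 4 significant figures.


d = a / sqrt(h^2+k^2+l^2)
d = 0.6309 / sqrt(3) = 0.36425 nm
lambda = 2*d*sin(theta)  =>  sin(theta) = lambda / (2*d)
sin(theta) = 0.1026 / (2 * 0.36425) = 0.140837
theta = 8.096 deg


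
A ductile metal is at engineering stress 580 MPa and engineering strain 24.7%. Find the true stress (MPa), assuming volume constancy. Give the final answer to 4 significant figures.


sigma_true = sigma_eng * (1 + epsilon_eng)
sigma_true = 580 * (1 + 0.247)
sigma_true = 723.3 MPa


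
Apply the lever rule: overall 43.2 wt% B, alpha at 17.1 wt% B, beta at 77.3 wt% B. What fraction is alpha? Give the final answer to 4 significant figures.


f_alpha = (C_beta - C0) / (C_beta - C_alpha)
f_alpha = (77.3 - 43.2) / (77.3 - 17.1)
f_alpha = 0.5664


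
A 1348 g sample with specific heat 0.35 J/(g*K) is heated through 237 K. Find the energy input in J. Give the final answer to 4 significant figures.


Q = m * cp * dT
Q = 1348 * 0.35 * 237
Q = 111800 J


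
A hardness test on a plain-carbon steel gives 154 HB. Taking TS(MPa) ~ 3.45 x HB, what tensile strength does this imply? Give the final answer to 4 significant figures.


TS (MPa) = 3.45 * HB
TS = 3.45 * 154
TS = 531.3 MPa


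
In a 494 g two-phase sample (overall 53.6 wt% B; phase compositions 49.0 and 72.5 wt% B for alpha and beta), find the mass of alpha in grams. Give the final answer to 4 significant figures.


f_alpha = (C_beta - C0) / (C_beta - C_alpha)
f_alpha = (72.5 - 53.6) / (72.5 - 49.0) = 0.804255
m_alpha = f_alpha * m_total = 0.804255 * 494 = 397.3 g


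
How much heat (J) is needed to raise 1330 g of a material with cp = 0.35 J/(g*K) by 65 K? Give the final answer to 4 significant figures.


Q = m * cp * dT
Q = 1330 * 0.35 * 65
Q = 30260 J


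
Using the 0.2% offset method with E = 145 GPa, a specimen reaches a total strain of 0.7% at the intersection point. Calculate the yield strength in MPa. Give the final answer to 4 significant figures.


Offset strain = 0.002
Elastic strain at yield = total_strain - offset = 7e-03 - 0.002 = 5e-03
sigma_y = E * elastic_strain = 145000 * 5e-03
sigma_y = 725 MPa


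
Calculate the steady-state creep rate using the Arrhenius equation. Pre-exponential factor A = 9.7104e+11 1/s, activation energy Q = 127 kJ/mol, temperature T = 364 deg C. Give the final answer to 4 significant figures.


rate = A * exp(-Q / (R*T))
T = 364 + 273.15 = 637.15 K
rate = 9.7104e+11 * exp(-127e3 / (8.314 * 637.15))
rate = 37.6 1/s


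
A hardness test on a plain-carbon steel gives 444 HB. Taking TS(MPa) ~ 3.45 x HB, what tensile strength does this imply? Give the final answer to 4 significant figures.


TS (MPa) = 3.45 * HB
TS = 3.45 * 444
TS = 1532 MPa


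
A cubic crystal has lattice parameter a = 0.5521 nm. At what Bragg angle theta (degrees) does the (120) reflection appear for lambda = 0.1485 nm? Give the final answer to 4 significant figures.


d = a / sqrt(h^2+k^2+l^2)
d = 0.5521 / sqrt(5) = 0.246907 nm
lambda = 2*d*sin(theta)  =>  sin(theta) = lambda / (2*d)
sin(theta) = 0.1485 / (2 * 0.246907) = 0.300721
theta = 17.5 deg


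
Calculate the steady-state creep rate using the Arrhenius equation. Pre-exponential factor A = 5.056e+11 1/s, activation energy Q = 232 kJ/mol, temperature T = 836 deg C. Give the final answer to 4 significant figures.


rate = A * exp(-Q / (R*T))
T = 836 + 273.15 = 1109.15 K
rate = 5.056e+11 * exp(-232e3 / (8.314 * 1109.15))
rate = 5.991 1/s


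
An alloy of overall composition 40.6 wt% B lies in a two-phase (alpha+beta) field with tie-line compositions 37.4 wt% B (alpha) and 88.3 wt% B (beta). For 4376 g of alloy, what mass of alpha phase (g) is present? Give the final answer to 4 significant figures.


f_alpha = (C_beta - C0) / (C_beta - C_alpha)
f_alpha = (88.3 - 40.6) / (88.3 - 37.4) = 0.937132
m_alpha = f_alpha * m_total = 0.937132 * 4376 = 4101 g


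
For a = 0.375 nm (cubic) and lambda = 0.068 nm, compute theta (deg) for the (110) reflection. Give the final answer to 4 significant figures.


d = a / sqrt(h^2+k^2+l^2)
d = 0.375 / sqrt(2) = 0.265165 nm
lambda = 2*d*sin(theta)  =>  sin(theta) = lambda / (2*d)
sin(theta) = 0.068 / (2 * 0.265165) = 0.128222
theta = 7.367 deg


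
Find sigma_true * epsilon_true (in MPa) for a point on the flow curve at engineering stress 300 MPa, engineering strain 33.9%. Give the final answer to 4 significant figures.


sigma_true = sigma_eng * (1 + epsilon_eng)
sigma_true = 300 * (1 + 0.339) = 401.7 MPa
epsilon_true = ln(1 + epsilon_eng)
epsilon_true = ln(1 + 0.339) = 0.291923
sigma_true * epsilon_true = 401.7 * 0.291923 = 117.3 MPa


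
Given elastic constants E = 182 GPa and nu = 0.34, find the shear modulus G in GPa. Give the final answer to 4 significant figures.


G = E / (2*(1+nu))
G = 182 / (2*(1+0.34))
G = 67.91 GPa


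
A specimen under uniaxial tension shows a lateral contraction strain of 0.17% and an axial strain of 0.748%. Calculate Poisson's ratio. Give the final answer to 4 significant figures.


nu = -epsilon_lat / epsilon_axial
Lateral strain is contraction (negative), so using magnitudes:
nu = 0.17 / 0.748
nu = 0.2273


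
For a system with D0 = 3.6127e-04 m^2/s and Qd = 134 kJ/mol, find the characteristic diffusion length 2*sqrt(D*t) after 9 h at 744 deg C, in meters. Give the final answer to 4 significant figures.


Step 1: D = D0 * exp(-Qd/(R*T))
T = 1017.15 K
D = 3.6127e-04 * exp(-134e3 / (8.314 * 1017.15)) = 4.74415e-11 m^2/s
Step 2: L = 2*sqrt(D*t)
t = 9 h = 32400 s
L = 2*sqrt(4.74415e-11 * 32400) = 2.48e-03 m


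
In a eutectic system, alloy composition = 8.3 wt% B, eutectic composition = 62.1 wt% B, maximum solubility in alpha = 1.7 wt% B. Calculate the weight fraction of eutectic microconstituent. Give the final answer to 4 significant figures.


f_primary = (C_e - C0) / (C_e - C_alpha_max)
f_primary = (62.1 - 8.3) / (62.1 - 1.7)
f_primary = 0.890728
f_eutectic = 1 - 0.890728 = 0.1093


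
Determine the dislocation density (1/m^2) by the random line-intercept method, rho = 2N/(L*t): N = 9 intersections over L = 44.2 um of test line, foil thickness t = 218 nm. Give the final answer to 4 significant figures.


rho = 2N / (L * t)
L = 44.2 um = 4.42e-05 m, t = 218 nm = 2.18e-07 m
rho = 2 * 9 / (4.42e-05 * 2.18e-07)
rho = 1.868e+12 1/m^2


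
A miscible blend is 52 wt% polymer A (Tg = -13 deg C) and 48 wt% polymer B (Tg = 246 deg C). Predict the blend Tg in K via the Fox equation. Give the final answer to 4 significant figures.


1/Tg = w1/Tg1 + w2/Tg2 (in Kelvin)
Tg1 = 260.15 K, Tg2 = 519.15 K
1/Tg = 0.52/260.15 + 0.48/519.15
Tg = 342.1 K


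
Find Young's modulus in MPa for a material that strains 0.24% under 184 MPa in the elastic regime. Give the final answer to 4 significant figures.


E = sigma / epsilon
epsilon = 0.24% = 2.4e-03
E = 184 / 2.4e-03
E = 76670 MPa


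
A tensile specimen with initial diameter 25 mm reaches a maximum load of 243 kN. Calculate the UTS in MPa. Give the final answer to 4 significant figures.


A0 = pi*(d/2)^2 = pi*(25/2)^2 = 490.874 mm^2
UTS = F_max / A0 = 243*1000 / 490.874
UTS = 495 MPa


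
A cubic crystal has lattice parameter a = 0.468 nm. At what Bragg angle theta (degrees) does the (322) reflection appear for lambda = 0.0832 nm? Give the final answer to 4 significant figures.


d = a / sqrt(h^2+k^2+l^2)
d = 0.468 / sqrt(17) = 0.113507 nm
lambda = 2*d*sin(theta)  =>  sin(theta) = lambda / (2*d)
sin(theta) = 0.0832 / (2 * 0.113507) = 0.366498
theta = 21.5 deg


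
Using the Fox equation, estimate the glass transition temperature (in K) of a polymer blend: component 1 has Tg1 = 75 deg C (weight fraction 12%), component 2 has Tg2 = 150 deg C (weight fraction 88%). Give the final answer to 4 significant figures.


1/Tg = w1/Tg1 + w2/Tg2 (in Kelvin)
Tg1 = 348.15 K, Tg2 = 423.15 K
1/Tg = 0.12/348.15 + 0.88/423.15
Tg = 412.5 K


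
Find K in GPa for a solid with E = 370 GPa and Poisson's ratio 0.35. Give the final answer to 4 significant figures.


K = E / (3*(1-2*nu))
K = 370 / (3*(1-2*0.35))
K = 411.1 GPa


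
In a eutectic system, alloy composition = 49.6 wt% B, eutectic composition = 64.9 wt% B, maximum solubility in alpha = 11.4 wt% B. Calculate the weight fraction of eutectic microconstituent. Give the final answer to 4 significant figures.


f_primary = (C_e - C0) / (C_e - C_alpha_max)
f_primary = (64.9 - 49.6) / (64.9 - 11.4)
f_primary = 0.285981
f_eutectic = 1 - 0.285981 = 0.714


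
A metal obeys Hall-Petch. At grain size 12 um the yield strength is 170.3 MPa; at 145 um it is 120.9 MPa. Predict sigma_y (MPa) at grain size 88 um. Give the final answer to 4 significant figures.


sigma_y = sigma0 + k / sqrt(d)
1/sqrt(d1) = 1/sqrt(1.2e-05) = 288.675;  1/sqrt(d2) = 83.0455
k = (sigma1 - sigma2) / (1/sqrt(d1) - 1/sqrt(d2)) = (170.3 - 120.9) / (288.675 - 83.0455) = 0.240238 MPa*m^0.5
sigma0 = sigma1 - k/sqrt(d1) = 170.3 - 0.240238*288.675 = 100.949 MPa
sigma_y(d3) = 100.949 + 0.240238 / sqrt(8.8e-05) = 126.6 MPa


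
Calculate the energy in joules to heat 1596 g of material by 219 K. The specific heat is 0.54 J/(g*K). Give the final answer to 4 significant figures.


Q = m * cp * dT
Q = 1596 * 0.54 * 219
Q = 188700 J


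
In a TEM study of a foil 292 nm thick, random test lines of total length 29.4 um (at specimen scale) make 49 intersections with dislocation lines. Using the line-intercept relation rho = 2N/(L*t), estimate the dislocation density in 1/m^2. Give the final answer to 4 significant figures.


rho = 2N / (L * t)
L = 29.4 um = 2.94e-05 m, t = 292 nm = 2.92e-07 m
rho = 2 * 49 / (2.94e-05 * 2.92e-07)
rho = 1.142e+13 1/m^2


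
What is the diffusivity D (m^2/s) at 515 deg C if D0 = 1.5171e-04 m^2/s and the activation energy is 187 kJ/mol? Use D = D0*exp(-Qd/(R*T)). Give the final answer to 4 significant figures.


D = D0 * exp(-Qd / (R*T))
T = 788.15 K
D = 1.5171e-04 * exp(-187e3 / (8.314 * 788.15))
D = 6.126e-17 m^2/s


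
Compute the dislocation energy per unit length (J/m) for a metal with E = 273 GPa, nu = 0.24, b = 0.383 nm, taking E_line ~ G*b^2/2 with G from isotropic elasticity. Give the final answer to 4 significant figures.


Step 1: G = E / (2*(1+nu))
G = 273 / (2*(1+0.24)) = 110.081 GPa = 1.10081e+11 Pa
Step 2: E_line = G*b^2/2
b = 0.383 nm = 3.83e-10 m
E_line = 0.5 * 1.10081e+11 * (3.83e-10)^2 = 8.074e-09 J/m


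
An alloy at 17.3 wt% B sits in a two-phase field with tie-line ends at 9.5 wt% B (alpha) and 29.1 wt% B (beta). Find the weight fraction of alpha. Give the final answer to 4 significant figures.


f_alpha = (C_beta - C0) / (C_beta - C_alpha)
f_alpha = (29.1 - 17.3) / (29.1 - 9.5)
f_alpha = 0.602


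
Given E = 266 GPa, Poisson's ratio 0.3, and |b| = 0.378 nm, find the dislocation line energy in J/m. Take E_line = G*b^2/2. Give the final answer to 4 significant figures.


Step 1: G = E / (2*(1+nu))
G = 266 / (2*(1+0.3)) = 102.308 GPa = 1.02308e+11 Pa
Step 2: E_line = G*b^2/2
b = 0.378 nm = 3.78e-10 m
E_line = 0.5 * 1.02308e+11 * (3.78e-10)^2 = 7.309e-09 J/m


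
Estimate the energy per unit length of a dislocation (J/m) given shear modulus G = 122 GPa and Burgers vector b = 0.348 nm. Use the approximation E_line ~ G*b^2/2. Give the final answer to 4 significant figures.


E = G*b^2/2
b = 0.348 nm = 3.48e-10 m
G = 122 GPa = 1.22e+11 Pa
E = 0.5 * 1.22e+11 * (3.48e-10)^2
E = 7.387e-09 J/m


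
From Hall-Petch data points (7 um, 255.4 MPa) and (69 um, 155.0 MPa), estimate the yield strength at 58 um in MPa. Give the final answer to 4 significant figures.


sigma_y = sigma0 + k / sqrt(d)
1/sqrt(d1) = 1/sqrt(7e-06) = 377.964;  1/sqrt(d2) = 120.386
k = (sigma1 - sigma2) / (1/sqrt(d1) - 1/sqrt(d2)) = (255.4 - 155.0) / (377.964 - 120.386) = 0.389784 MPa*m^0.5
sigma0 = sigma1 - k/sqrt(d1) = 255.4 - 0.389784*377.964 = 108.076 MPa
sigma_y(d3) = 108.076 + 0.389784 / sqrt(5.8e-05) = 159.3 MPa


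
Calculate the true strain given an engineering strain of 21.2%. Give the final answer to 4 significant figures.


epsilon_true = ln(1 + epsilon_eng)
epsilon_true = ln(1 + 0.212)
epsilon_true = 0.1923


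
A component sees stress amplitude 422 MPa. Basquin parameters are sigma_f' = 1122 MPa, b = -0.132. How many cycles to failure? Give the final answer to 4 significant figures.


sigma_a = sigma_f' * (2*Nf)^b
2*Nf = (sigma_a / sigma_f')^(1/b)
2*Nf = (422 / 1122)^(1/-0.132)
2*Nf = 1649.21
Nf = 824.6 cycles


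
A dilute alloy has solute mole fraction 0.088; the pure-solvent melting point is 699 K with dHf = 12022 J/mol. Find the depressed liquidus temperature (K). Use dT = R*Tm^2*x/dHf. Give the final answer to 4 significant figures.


dT = R*Tm^2*x / dHf
dT = 8.314 * 699^2 * 0.088 / 12022
dT = 29.7352 K
T_new = 699 - 29.7352 = 669.3 K


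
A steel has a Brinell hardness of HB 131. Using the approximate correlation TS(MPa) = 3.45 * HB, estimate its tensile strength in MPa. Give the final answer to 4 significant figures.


TS (MPa) = 3.45 * HB
TS = 3.45 * 131
TS = 452 MPa


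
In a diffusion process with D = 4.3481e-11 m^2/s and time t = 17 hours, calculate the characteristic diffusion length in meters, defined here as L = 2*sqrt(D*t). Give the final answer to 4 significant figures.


t = 17 hr = 61200 s
Diffusion length = 2*sqrt(D*t)
= 2*sqrt(4.3481e-11 * 61200)
= 3.263e-03 m


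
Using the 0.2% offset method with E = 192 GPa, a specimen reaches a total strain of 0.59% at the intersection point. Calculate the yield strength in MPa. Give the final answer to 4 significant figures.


Offset strain = 0.002
Elastic strain at yield = total_strain - offset = 5.9e-03 - 0.002 = 3.9e-03
sigma_y = E * elastic_strain = 192000 * 3.9e-03
sigma_y = 748.8 MPa


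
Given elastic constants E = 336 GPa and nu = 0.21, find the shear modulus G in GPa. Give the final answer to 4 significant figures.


G = E / (2*(1+nu))
G = 336 / (2*(1+0.21))
G = 138.8 GPa


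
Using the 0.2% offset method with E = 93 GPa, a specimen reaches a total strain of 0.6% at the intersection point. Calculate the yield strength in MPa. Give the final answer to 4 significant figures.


Offset strain = 0.002
Elastic strain at yield = total_strain - offset = 6e-03 - 0.002 = 4e-03
sigma_y = E * elastic_strain = 93000 * 4e-03
sigma_y = 372 MPa


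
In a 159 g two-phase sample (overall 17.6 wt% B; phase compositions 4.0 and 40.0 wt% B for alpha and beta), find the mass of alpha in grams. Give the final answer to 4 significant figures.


f_alpha = (C_beta - C0) / (C_beta - C_alpha)
f_alpha = (40.0 - 17.6) / (40.0 - 4.0) = 0.622222
m_alpha = f_alpha * m_total = 0.622222 * 159 = 98.93 g


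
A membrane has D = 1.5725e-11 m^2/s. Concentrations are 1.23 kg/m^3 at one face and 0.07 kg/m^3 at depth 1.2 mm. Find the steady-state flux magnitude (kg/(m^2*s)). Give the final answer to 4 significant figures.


J = -D * (dC/dx) = D * (C1 - C2) / dx
J = 1.5725e-11 * (1.23 - 0.07) / 1.2e-03
J = 1.52e-08 kg/(m^2*s)


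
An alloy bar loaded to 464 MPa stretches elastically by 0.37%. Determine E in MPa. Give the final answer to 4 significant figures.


E = sigma / epsilon
epsilon = 0.37% = 3.7e-03
E = 464 / 3.7e-03
E = 125400 MPa


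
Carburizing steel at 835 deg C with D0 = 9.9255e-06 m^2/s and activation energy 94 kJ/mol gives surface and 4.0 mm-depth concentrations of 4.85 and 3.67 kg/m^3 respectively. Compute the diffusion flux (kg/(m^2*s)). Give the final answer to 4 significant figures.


Step 1: D = D0 * exp(-Qd/(R*T))
T = 835 + 273.15 = 1108.15 K
D = 9.9255e-06 * exp(-94e3 / (8.314 * 1108.15)) = 3.67903e-10 m^2/s
Step 2: J = D * (C1 - C2) / dx
J = 3.67903e-10 * (4.85 - 3.67) / 4e-03
J = 1.085e-07 kg/(m^2*s)


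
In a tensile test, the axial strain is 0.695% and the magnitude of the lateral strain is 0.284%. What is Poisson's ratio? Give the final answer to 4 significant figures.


nu = -epsilon_lat / epsilon_axial
Lateral strain is contraction (negative), so using magnitudes:
nu = 0.284 / 0.695
nu = 0.4086


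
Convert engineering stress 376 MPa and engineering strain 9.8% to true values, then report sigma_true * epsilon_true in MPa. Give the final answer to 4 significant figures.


sigma_true = sigma_eng * (1 + epsilon_eng)
sigma_true = 376 * (1 + 0.098) = 412.848 MPa
epsilon_true = ln(1 + epsilon_eng)
epsilon_true = ln(1 + 0.098) = 0.0934903
sigma_true * epsilon_true = 412.848 * 0.0934903 = 38.6 MPa


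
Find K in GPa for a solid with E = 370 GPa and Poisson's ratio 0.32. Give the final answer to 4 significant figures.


K = E / (3*(1-2*nu))
K = 370 / (3*(1-2*0.32))
K = 342.6 GPa


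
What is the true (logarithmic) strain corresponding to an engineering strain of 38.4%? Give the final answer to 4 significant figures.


epsilon_true = ln(1 + epsilon_eng)
epsilon_true = ln(1 + 0.384)
epsilon_true = 0.325


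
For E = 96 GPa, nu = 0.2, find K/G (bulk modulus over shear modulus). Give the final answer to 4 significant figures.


G = E / (2*(1+nu))
G = 96 / (2*(1+0.2)) = 40 GPa
K = E / (3*(1-2*nu))
K = 96 / (3*(1-2*0.2)) = 53.3333 GPa
K/G = 53.3333 / 40 = 1.333


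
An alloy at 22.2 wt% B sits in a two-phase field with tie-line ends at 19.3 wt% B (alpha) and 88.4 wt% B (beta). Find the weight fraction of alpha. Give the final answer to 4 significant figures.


f_alpha = (C_beta - C0) / (C_beta - C_alpha)
f_alpha = (88.4 - 22.2) / (88.4 - 19.3)
f_alpha = 0.958


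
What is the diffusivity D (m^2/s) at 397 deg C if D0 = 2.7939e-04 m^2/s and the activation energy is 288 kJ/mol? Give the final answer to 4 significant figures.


D = D0 * exp(-Qd / (R*T))
T = 670.15 K
D = 2.7939e-04 * exp(-288e3 / (8.314 * 670.15))
D = 9.939e-27 m^2/s


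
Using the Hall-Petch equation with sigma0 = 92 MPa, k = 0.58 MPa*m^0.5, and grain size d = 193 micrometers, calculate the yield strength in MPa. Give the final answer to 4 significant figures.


sigma_y = sigma0 + k / sqrt(d)
d = 193 um = 1.93e-04 m
sigma_y = 92 + 0.58 / sqrt(1.93e-04)
sigma_y = 133.7 MPa


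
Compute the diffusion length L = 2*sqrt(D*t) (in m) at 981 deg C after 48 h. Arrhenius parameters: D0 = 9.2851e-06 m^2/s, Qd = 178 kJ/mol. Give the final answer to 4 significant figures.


Step 1: D = D0 * exp(-Qd/(R*T))
T = 1254.15 K
D = 9.2851e-06 * exp(-178e3 / (8.314 * 1254.15)) = 3.5803e-13 m^2/s
Step 2: L = 2*sqrt(D*t)
t = 48 h = 172800 s
L = 2*sqrt(3.5803e-13 * 172800) = 4.975e-04 m


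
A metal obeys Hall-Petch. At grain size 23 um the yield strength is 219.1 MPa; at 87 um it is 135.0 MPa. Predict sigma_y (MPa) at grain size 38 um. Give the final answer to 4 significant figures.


sigma_y = sigma0 + k / sqrt(d)
1/sqrt(d1) = 1/sqrt(2.3e-05) = 208.514;  1/sqrt(d2) = 107.211
k = (sigma1 - sigma2) / (1/sqrt(d1) - 1/sqrt(d2)) = (219.1 - 135.0) / (208.514 - 107.211) = 0.830181 MPa*m^0.5
sigma0 = sigma1 - k/sqrt(d1) = 219.1 - 0.830181*208.514 = 45.9952 MPa
sigma_y(d3) = 45.9952 + 0.830181 / sqrt(3.8e-05) = 180.7 MPa


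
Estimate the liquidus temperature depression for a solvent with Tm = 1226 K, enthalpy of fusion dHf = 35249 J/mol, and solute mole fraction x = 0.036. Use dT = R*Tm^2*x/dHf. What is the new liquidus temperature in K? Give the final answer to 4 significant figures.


dT = R*Tm^2*x / dHf
dT = 8.314 * 1226^2 * 0.036 / 35249
dT = 12.7628 K
T_new = 1226 - 12.7628 = 1213 K


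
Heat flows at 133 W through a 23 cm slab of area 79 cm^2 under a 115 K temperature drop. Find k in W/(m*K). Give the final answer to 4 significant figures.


k = Q*L / (A*dT)
L = 0.23 m, A = 7.9e-03 m^2
k = 133 * 0.23 / (7.9e-03 * 115)
k = 33.67 W/(m*K)


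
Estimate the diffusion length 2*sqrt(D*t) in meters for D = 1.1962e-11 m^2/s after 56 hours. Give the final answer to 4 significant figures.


t = 56 hr = 201600 s
Diffusion length = 2*sqrt(D*t)
= 2*sqrt(1.1962e-11 * 201600)
= 3.106e-03 m


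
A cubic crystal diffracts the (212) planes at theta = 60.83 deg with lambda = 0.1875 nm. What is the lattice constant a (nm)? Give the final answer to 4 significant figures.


d = lambda / (2*sin(theta))
d = 0.1875 / (2*sin(60.83 deg))
d = 0.107366 nm
a = d * sqrt(h^2+k^2+l^2) = 0.107366 * sqrt(9)
a = 0.3221 nm


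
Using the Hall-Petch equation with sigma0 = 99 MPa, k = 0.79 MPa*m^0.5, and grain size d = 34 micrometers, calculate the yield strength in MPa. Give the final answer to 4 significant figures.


sigma_y = sigma0 + k / sqrt(d)
d = 34 um = 3.4e-05 m
sigma_y = 99 + 0.79 / sqrt(3.4e-05)
sigma_y = 234.5 MPa


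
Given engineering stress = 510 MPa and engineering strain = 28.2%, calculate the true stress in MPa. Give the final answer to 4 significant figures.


sigma_true = sigma_eng * (1 + epsilon_eng)
sigma_true = 510 * (1 + 0.282)
sigma_true = 653.8 MPa


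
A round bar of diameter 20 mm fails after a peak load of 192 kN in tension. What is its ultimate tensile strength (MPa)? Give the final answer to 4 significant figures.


A0 = pi*(d/2)^2 = pi*(20/2)^2 = 314.159 mm^2
UTS = F_max / A0 = 192*1000 / 314.159
UTS = 611.2 MPa


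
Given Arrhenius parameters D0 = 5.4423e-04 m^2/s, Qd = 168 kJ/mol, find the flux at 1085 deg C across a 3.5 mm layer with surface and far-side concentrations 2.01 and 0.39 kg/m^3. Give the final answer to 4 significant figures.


Step 1: D = D0 * exp(-Qd/(R*T))
T = 1085 + 273.15 = 1358.15 K
D = 5.4423e-04 * exp(-168e3 / (8.314 * 1358.15)) = 1.88038e-10 m^2/s
Step 2: J = D * (C1 - C2) / dx
J = 1.88038e-10 * (2.01 - 0.39) / 3.5e-03
J = 8.703e-08 kg/(m^2*s)


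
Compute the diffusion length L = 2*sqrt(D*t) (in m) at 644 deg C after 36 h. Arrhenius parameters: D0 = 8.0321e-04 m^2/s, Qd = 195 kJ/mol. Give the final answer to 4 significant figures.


Step 1: D = D0 * exp(-Qd/(R*T))
T = 917.15 K
D = 8.0321e-04 * exp(-195e3 / (8.314 * 917.15)) = 6.28856e-15 m^2/s
Step 2: L = 2*sqrt(D*t)
t = 36 h = 129600 s
L = 2*sqrt(6.28856e-15 * 129600) = 5.71e-05 m


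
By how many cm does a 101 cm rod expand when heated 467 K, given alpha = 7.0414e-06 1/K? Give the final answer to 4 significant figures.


dL = L0 * alpha * dT
dL = 101 * 7.0414e-06 * 467
dL = 0.3321 cm


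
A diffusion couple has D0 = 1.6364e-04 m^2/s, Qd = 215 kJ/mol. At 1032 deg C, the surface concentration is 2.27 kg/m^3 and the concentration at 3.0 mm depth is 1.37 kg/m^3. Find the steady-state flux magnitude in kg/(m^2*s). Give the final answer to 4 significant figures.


Step 1: D = D0 * exp(-Qd/(R*T))
T = 1032 + 273.15 = 1305.15 K
D = 1.6364e-04 * exp(-215e3 / (8.314 * 1305.15)) = 4.06313e-13 m^2/s
Step 2: J = D * (C1 - C2) / dx
J = 4.06313e-13 * (2.27 - 1.37) / 3e-03
J = 1.219e-10 kg/(m^2*s)


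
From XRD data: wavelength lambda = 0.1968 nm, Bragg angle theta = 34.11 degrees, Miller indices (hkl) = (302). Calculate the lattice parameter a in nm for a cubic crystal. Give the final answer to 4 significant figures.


d = lambda / (2*sin(theta))
d = 0.1968 / (2*sin(34.11 deg))
d = 0.175469 nm
a = d * sqrt(h^2+k^2+l^2) = 0.175469 * sqrt(13)
a = 0.6327 nm


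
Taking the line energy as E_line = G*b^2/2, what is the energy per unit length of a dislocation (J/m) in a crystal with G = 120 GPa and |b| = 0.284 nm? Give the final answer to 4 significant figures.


E = G*b^2/2
b = 0.284 nm = 2.84e-10 m
G = 120 GPa = 1.2e+11 Pa
E = 0.5 * 1.2e+11 * (2.84e-10)^2
E = 4.839e-09 J/m


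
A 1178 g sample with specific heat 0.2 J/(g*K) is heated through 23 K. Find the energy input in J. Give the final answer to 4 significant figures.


Q = m * cp * dT
Q = 1178 * 0.2 * 23
Q = 5419 J


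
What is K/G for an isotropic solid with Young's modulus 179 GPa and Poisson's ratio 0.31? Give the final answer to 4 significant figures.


G = E / (2*(1+nu))
G = 179 / (2*(1+0.31)) = 68.3206 GPa
K = E / (3*(1-2*nu))
K = 179 / (3*(1-2*0.31)) = 157.018 GPa
K/G = 157.018 / 68.3206 = 2.298


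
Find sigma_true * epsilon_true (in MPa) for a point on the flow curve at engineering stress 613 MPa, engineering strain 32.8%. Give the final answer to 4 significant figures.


sigma_true = sigma_eng * (1 + epsilon_eng)
sigma_true = 613 * (1 + 0.328) = 814.064 MPa
epsilon_true = ln(1 + epsilon_eng)
epsilon_true = ln(1 + 0.328) = 0.283674
sigma_true * epsilon_true = 814.064 * 0.283674 = 230.9 MPa


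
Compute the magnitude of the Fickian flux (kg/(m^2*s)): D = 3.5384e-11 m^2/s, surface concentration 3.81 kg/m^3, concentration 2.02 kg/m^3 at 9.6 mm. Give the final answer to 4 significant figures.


J = -D * (dC/dx) = D * (C1 - C2) / dx
J = 3.5384e-11 * (3.81 - 2.02) / 9.6e-03
J = 6.598e-09 kg/(m^2*s)


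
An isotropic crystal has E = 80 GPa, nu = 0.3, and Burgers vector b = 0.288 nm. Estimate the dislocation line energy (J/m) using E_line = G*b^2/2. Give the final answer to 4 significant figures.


Step 1: G = E / (2*(1+nu))
G = 80 / (2*(1+0.3)) = 30.7692 GPa = 3.07692e+10 Pa
Step 2: E_line = G*b^2/2
b = 0.288 nm = 2.88e-10 m
E_line = 0.5 * 3.07692e+10 * (2.88e-10)^2 = 1.276e-09 J/m


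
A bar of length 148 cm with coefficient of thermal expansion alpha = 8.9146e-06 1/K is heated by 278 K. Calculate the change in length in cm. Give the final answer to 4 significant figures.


dL = L0 * alpha * dT
dL = 148 * 8.9146e-06 * 278
dL = 0.3668 cm


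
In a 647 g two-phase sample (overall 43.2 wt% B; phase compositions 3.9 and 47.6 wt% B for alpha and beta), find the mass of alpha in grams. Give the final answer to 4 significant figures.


f_alpha = (C_beta - C0) / (C_beta - C_alpha)
f_alpha = (47.6 - 43.2) / (47.6 - 3.9) = 0.100686
m_alpha = f_alpha * m_total = 0.100686 * 647 = 65.14 g


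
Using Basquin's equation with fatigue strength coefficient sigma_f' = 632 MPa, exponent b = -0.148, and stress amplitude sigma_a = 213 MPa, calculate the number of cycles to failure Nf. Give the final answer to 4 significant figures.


sigma_a = sigma_f' * (2*Nf)^b
2*Nf = (sigma_a / sigma_f')^(1/b)
2*Nf = (213 / 632)^(1/-0.148)
2*Nf = 1554.07
Nf = 777 cycles


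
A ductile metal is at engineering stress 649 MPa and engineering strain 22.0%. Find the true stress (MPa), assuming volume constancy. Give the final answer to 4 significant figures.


sigma_true = sigma_eng * (1 + epsilon_eng)
sigma_true = 649 * (1 + 0.22)
sigma_true = 791.8 MPa


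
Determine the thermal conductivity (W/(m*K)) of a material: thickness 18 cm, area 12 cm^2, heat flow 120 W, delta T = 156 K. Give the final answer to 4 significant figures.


k = Q*L / (A*dT)
L = 0.18 m, A = 1.2e-03 m^2
k = 120 * 0.18 / (1.2e-03 * 156)
k = 115.4 W/(m*K)


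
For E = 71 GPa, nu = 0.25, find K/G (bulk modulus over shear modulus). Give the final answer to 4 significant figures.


G = E / (2*(1+nu))
G = 71 / (2*(1+0.25)) = 28.4 GPa
K = E / (3*(1-2*nu))
K = 71 / (3*(1-2*0.25)) = 47.3333 GPa
K/G = 47.3333 / 28.4 = 1.667


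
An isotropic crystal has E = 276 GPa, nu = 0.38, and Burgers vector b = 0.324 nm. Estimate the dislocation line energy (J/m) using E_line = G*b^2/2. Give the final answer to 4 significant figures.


Step 1: G = E / (2*(1+nu))
G = 276 / (2*(1+0.38)) = 100 GPa = 1e+11 Pa
Step 2: E_line = G*b^2/2
b = 0.324 nm = 3.24e-10 m
E_line = 0.5 * 1e+11 * (3.24e-10)^2 = 5.249e-09 J/m


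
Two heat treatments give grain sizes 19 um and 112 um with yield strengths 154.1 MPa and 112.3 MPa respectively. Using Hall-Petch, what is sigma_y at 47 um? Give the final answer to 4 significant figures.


sigma_y = sigma0 + k / sqrt(d)
1/sqrt(d1) = 1/sqrt(1.9e-05) = 229.416;  1/sqrt(d2) = 94.4911
k = (sigma1 - sigma2) / (1/sqrt(d1) - 1/sqrt(d2)) = (154.1 - 112.3) / (229.416 - 94.4911) = 0.309803 MPa*m^0.5
sigma0 = sigma1 - k/sqrt(d1) = 154.1 - 0.309803*229.416 = 83.0264 MPa
sigma_y(d3) = 83.0264 + 0.309803 / sqrt(4.7e-05) = 128.2 MPa


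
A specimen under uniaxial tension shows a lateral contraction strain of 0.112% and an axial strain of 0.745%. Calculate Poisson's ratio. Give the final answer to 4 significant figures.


nu = -epsilon_lat / epsilon_axial
Lateral strain is contraction (negative), so using magnitudes:
nu = 0.112 / 0.745
nu = 0.1503


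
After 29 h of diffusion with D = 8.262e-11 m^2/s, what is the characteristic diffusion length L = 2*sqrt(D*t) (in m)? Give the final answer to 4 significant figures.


t = 29 hr = 104400 s
Diffusion length = 2*sqrt(D*t)
= 2*sqrt(8.262e-11 * 104400)
= 5.874e-03 m


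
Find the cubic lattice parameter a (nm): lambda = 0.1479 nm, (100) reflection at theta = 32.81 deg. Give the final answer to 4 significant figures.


d = lambda / (2*sin(theta))
d = 0.1479 / (2*sin(32.81 deg))
d = 0.136476 nm
a = d * sqrt(h^2+k^2+l^2) = 0.136476 * sqrt(1)
a = 0.1365 nm


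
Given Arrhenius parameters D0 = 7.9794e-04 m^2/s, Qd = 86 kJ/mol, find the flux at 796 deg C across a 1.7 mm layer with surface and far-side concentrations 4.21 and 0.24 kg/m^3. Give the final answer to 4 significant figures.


Step 1: D = D0 * exp(-Qd/(R*T))
T = 796 + 273.15 = 1069.15 K
D = 7.9794e-04 * exp(-86e3 / (8.314 * 1069.15)) = 5.01398e-08 m^2/s
Step 2: J = D * (C1 - C2) / dx
J = 5.01398e-08 * (4.21 - 0.24) / 1.7e-03
J = 1.171e-04 kg/(m^2*s)


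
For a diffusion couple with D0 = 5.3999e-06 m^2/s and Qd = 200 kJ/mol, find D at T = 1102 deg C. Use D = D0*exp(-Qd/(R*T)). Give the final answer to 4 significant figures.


D = D0 * exp(-Qd / (R*T))
T = 1375.15 K
D = 5.3999e-06 * exp(-200e3 / (8.314 * 1375.15))
D = 1.365e-13 m^2/s


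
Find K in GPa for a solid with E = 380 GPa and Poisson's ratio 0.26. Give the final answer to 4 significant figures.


K = E / (3*(1-2*nu))
K = 380 / (3*(1-2*0.26))
K = 263.9 GPa


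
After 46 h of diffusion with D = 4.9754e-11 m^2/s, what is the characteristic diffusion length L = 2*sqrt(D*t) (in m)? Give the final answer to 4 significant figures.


t = 46 hr = 165600 s
Diffusion length = 2*sqrt(D*t)
= 2*sqrt(4.9754e-11 * 165600)
= 5.741e-03 m


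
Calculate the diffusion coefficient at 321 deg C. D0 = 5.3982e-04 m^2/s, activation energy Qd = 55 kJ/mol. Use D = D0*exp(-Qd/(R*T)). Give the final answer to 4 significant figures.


D = D0 * exp(-Qd / (R*T))
T = 594.15 K
D = 5.3982e-04 * exp(-55e3 / (8.314 * 594.15))
D = 7.884e-09 m^2/s


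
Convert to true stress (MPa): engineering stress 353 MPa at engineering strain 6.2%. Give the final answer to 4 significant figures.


sigma_true = sigma_eng * (1 + epsilon_eng)
sigma_true = 353 * (1 + 0.062)
sigma_true = 374.9 MPa


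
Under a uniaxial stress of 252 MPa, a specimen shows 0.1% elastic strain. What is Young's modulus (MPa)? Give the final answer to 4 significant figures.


E = sigma / epsilon
epsilon = 0.1% = 1e-03
E = 252 / 1e-03
E = 252000 MPa


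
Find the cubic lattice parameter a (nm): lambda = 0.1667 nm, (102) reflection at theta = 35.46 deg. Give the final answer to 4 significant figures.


d = lambda / (2*sin(theta))
d = 0.1667 / (2*sin(35.46 deg))
d = 0.143674 nm
a = d * sqrt(h^2+k^2+l^2) = 0.143674 * sqrt(5)
a = 0.3213 nm


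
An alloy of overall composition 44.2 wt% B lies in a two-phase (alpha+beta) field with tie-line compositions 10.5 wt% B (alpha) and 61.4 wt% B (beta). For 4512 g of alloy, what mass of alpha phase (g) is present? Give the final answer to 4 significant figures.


f_alpha = (C_beta - C0) / (C_beta - C_alpha)
f_alpha = (61.4 - 44.2) / (61.4 - 10.5) = 0.337917
m_alpha = f_alpha * m_total = 0.337917 * 4512 = 1525 g


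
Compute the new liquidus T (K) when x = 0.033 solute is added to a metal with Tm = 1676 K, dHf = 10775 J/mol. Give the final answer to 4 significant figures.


dT = R*Tm^2*x / dHf
dT = 8.314 * 1676^2 * 0.033 / 10775
dT = 71.5245 K
T_new = 1676 - 71.5245 = 1604 K


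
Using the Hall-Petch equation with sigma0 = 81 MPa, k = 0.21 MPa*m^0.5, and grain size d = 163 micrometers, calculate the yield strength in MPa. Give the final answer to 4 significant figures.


sigma_y = sigma0 + k / sqrt(d)
d = 163 um = 1.63e-04 m
sigma_y = 81 + 0.21 / sqrt(1.63e-04)
sigma_y = 97.45 MPa


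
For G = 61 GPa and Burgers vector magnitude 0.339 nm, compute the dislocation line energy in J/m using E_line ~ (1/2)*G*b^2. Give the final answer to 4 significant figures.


E = G*b^2/2
b = 0.339 nm = 3.39e-10 m
G = 61 GPa = 6.1e+10 Pa
E = 0.5 * 6.1e+10 * (3.39e-10)^2
E = 3.505e-09 J/m


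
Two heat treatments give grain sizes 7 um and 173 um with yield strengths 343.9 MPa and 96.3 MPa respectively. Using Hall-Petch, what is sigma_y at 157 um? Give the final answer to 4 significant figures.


sigma_y = sigma0 + k / sqrt(d)
1/sqrt(d1) = 1/sqrt(7e-06) = 377.964;  1/sqrt(d2) = 76.0286
k = (sigma1 - sigma2) / (1/sqrt(d1) - 1/sqrt(d2)) = (343.9 - 96.3) / (377.964 - 76.0286) = 0.820042 MPa*m^0.5
sigma0 = sigma1 - k/sqrt(d1) = 343.9 - 0.820042*377.964 = 33.9534 MPa
sigma_y(d3) = 33.9534 + 0.820042 / sqrt(1.57e-04) = 99.4 MPa


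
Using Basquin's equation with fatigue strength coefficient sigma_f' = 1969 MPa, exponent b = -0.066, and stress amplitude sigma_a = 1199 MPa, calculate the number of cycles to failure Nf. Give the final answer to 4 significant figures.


sigma_a = sigma_f' * (2*Nf)^b
2*Nf = (sigma_a / sigma_f')^(1/b)
2*Nf = (1199 / 1969)^(1/-0.066)
2*Nf = 1836.7
Nf = 918.4 cycles


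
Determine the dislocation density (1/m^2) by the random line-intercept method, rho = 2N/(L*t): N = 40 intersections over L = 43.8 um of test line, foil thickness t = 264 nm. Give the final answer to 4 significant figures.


rho = 2N / (L * t)
L = 43.8 um = 4.38e-05 m, t = 264 nm = 2.64e-07 m
rho = 2 * 40 / (4.38e-05 * 2.64e-07)
rho = 6.919e+12 1/m^2


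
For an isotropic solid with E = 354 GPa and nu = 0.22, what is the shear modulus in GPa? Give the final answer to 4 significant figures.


G = E / (2*(1+nu))
G = 354 / (2*(1+0.22))
G = 145.1 GPa


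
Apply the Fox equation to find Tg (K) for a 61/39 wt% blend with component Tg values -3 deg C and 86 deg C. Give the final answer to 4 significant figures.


1/Tg = w1/Tg1 + w2/Tg2 (in Kelvin)
Tg1 = 270.15 K, Tg2 = 359.15 K
1/Tg = 0.61/270.15 + 0.39/359.15
Tg = 299.1 K


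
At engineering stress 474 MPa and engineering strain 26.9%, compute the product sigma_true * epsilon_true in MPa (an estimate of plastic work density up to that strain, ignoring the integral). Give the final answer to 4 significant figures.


sigma_true = sigma_eng * (1 + epsilon_eng)
sigma_true = 474 * (1 + 0.269) = 601.506 MPa
epsilon_true = ln(1 + epsilon_eng)
epsilon_true = ln(1 + 0.269) = 0.238229
sigma_true * epsilon_true = 601.506 * 0.238229 = 143.3 MPa
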